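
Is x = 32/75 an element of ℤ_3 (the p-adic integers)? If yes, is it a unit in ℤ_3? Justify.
x ∉ ℤ_3 (v_3(x) = -1 < 0)

ℤ_3 = {x ∈ ℚ_3 : v_3(x) ≥ 0} and ℤ_3^× = {x ∈ ℤ_3 : v_3(x) = 0}. Here v_3(32/75) = v_3(num) − v_3(den) = -1; compare against these criteria.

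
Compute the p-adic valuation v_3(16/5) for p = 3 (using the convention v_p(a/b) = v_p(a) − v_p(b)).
v_3(16/5) = 0

Factor powers of 3 from the numerator and denominator of the reduced fraction: 16 = 3^0 · 16 and 5 = 3^0 · 5. Apply v_p(a/b) = v_p(a) − v_p(b): v_3(16/5) = 0 − 0 = 0.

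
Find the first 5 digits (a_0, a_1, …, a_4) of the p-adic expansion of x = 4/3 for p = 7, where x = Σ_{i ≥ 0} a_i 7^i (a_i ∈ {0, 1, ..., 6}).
(a_0, …, a_4) = (6, 4, 4, 4, 4)

v_7(4/3) = 0 (numerator and denominator both coprime to 7), so x ∈ ℤ_7^×. Compute digits iteratively via a_i = x_i mod 7, x_{i+1} = (x_i − a_i)/7, with x_0 = x:
  x_0 = 4/3;  a_0 = 6;  x_1 = (x_0 − 6)/7 = -2/3
  x_1 = -2/3;  a_1 = 4;  x_2 = (x_1 − 4)/7 = -2/3
  x_2 = -2/3;  a_2 = 4;  x_3 = (x_2 − 4)/7 = -2/3
  x_3 = -2/3;  a_3 = 4;  x_4 = (x_3 − 4)/7 = -2/3
  x_4 = -2/3;  a_4 = 4;  x_5 = (x_4 − 4)/7 = -2/3
Digits: (6, 4, 4, 4, 4).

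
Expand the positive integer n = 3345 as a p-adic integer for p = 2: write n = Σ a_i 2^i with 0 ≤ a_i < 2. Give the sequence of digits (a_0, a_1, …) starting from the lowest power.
(a_0, a_1, …) = (1, 0, 0, 0, 1, 0, 0, 0, 1, 0, 1, 1)

Repeated division by 2 gives the digits low-to-high: 3345 = 1 + 1·2^4 + 1·2^8 + 1·2^10 + 1·2^11. Digit sequence: (1, 0, 0, 0, 1, 0, 0, 0, 1, 0, 1, 1).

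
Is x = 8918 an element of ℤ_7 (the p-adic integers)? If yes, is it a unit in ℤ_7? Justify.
x ∈ ℤ_7 but not a unit; v_7(x) = 3 > 0

ℤ_7 = {x ∈ ℚ_7 : v_7(x) ≥ 0} and ℤ_7^× = {x ∈ ℤ_7 : v_7(x) = 0}. Here v_7(8918) = v_7(num) − v_7(den) = 3; compare against these criteria.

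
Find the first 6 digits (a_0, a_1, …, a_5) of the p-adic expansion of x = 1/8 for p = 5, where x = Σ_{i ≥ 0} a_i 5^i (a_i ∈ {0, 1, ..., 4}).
(a_0, …, a_5) = (2, 4, 1, 4, 1, 4)

v_5(1/8) = 0 (numerator and denominator both coprime to 5), so x ∈ ℤ_5^×. Compute digits iteratively via a_i = x_i mod 5, x_{i+1} = (x_i − a_i)/5, with x_0 = x:
  x_0 = 1/8;  a_0 = 2;  x_1 = (x_0 − 2)/5 = -3/8
  x_1 = -3/8;  a_1 = 4;  x_2 = (x_1 − 4)/5 = -7/8
  x_2 = -7/8;  a_2 = 1;  x_3 = (x_2 − 1)/5 = -3/8
  x_3 = -3/8;  a_3 = 4;  x_4 = (x_3 − 4)/5 = -7/8
  x_4 = -7/8;  a_4 = 1;  x_5 = (x_4 − 1)/5 = -3/8
  x_5 = -3/8;  a_5 = 4;  x_6 = (x_5 − 4)/5 = -7/8
Digits: (2, 4, 1, 4, 1, 4).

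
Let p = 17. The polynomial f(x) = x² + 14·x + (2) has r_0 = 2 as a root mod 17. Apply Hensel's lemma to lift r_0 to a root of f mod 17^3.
r_2 = 4303 (mod 4913)

Hensel: r_{i+1} = r_i − f(r_i)·(f′(r_i))^{-1} mod 17^{i+2}, f′(x) = 2x + 14. Iterate:
  r_0 = 2 (mod 17)
  r_1 = 257 (mod 289)
  r_2 = 4303 (mod 4913)
Final: r = 4303 satisfies f(r) ≡ 0 mod 17^3.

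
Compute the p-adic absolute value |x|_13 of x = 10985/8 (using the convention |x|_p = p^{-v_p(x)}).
|10985/8|_13 = 1/2197

Step 1 — compute v_13(x) by factoring powers of 13 out of the numerator and denominator: v_13(10985/8) = 3. Step 2 — apply |x|_p = p^{-v_p(x)} = 13^{-3} = 1/2197.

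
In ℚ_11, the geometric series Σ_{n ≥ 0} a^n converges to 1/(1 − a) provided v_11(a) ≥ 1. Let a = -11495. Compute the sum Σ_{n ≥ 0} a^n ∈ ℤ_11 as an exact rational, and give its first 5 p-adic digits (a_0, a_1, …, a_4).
Σ a^n = 1/(1 − a) = 1/11496;  first 5 digits = (1, 0, 4, 2, 4)

v_11(a) = 2 ≥ 1, so the series converges in ℤ_11 to 1/(1 − a) = 1/(1 − (-11495)) = 1/11496. Expand this rational in ℤ_11: compute digits iteratively via d_i = x_i mod 11, x_{i+1} = (x_i − d_i)/11. The first 5 digits are (1, 0, 4, 2, 4).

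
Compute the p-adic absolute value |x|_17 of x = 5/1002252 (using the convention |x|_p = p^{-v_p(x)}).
|5/1002252|_17 = 83521

Step 1 — compute v_17(x) by factoring powers of 17 out of the numerator and denominator: v_17(5/1002252) = -4. Step 2 — apply |x|_p = p^{-v_p(x)} = 17^{4} = 83521.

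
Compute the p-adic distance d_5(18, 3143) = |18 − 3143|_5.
d_5(18, 3143) = 1/3125

Step 1 — x − y = 18 − 3143 = -3125. Step 2 — v_5(-3125) = 5 (factor: -3125 = −(5^5 · 1); the sign does not affect v_p). Step 3 — |x − y|_5 = 5^{-5} = 1/3125.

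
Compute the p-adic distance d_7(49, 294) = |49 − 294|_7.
d_7(49, 294) = 1/49

Step 1 — x − y = 49 − 294 = -245. Step 2 — v_7(-245) = 2 (factor: -245 = −(7^2 · 5); the sign does not affect v_p). Step 3 — |x − y|_7 = 7^{-2} = 1/49.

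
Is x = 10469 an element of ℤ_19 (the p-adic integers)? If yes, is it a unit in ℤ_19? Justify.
x ∈ ℤ_19 but not a unit; v_19(x) = 2 > 0

ℤ_19 = {x ∈ ℚ_19 : v_19(x) ≥ 0} and ℤ_19^× = {x ∈ ℤ_19 : v_19(x) = 0}. Here v_19(10469) = v_19(num) − v_19(den) = 2; compare against these criteria.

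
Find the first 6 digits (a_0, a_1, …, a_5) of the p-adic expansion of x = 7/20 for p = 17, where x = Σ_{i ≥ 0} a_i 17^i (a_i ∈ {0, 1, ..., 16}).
(a_0, …, a_5) = (8, 14, 0, 11, 7, 14)

v_17(7/20) = 0 (numerator and denominator both coprime to 17), so x ∈ ℤ_17^×. Compute digits iteratively via a_i = x_i mod 17, x_{i+1} = (x_i − a_i)/17, with x_0 = x:
  x_0 = 7/20;  a_0 = 8;  x_1 = (x_0 − 8)/17 = -9/20
  x_1 = -9/20;  a_1 = 14;  x_2 = (x_1 − 14)/17 = -17/20
  x_2 = -17/20;  a_2 = 0;  x_3 = (x_2 − 0)/17 = -1/20
  x_3 = -1/20;  a_3 = 11;  x_4 = (x_3 − 11)/17 = -13/20
  x_4 = -13/20;  a_4 = 7;  x_5 = (x_4 − 7)/17 = -9/20
  x_5 = -9/20;  a_5 = 14;  x_6 = (x_5 − 14)/17 = -17/20
Digits: (8, 14, 0, 11, 7, 14).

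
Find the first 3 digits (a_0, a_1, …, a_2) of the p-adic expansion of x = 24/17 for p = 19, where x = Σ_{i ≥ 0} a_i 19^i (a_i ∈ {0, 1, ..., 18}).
(a_0, …, a_2) = (7, 12, 15)

v_19(24/17) = 0 (numerator and denominator both coprime to 19), so x ∈ ℤ_19^×. Compute digits iteratively via a_i = x_i mod 19, x_{i+1} = (x_i − a_i)/19, with x_0 = x:
  x_0 = 24/17;  a_0 = 7;  x_1 = (x_0 − 7)/19 = -5/17
  x_1 = -5/17;  a_1 = 12;  x_2 = (x_1 − 12)/19 = -11/17
  x_2 = -11/17;  a_2 = 15;  x_3 = (x_2 − 15)/19 = -14/17
Digits: (7, 12, 15).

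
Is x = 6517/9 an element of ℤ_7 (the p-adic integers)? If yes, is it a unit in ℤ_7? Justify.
x ∈ ℤ_7 but not a unit; v_7(x) = 3 > 0

ℤ_7 = {x ∈ ℚ_7 : v_7(x) ≥ 0} and ℤ_7^× = {x ∈ ℤ_7 : v_7(x) = 0}. Here v_7(6517/9) = v_7(num) − v_7(den) = 3; compare against these criteria.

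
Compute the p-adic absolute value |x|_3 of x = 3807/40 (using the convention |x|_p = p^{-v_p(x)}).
|3807/40|_3 = 1/81

Step 1 — compute v_3(x) by factoring powers of 3 out of the numerator and denominator: v_3(3807/40) = 4. Step 2 — apply |x|_p = p^{-v_p(x)} = 3^{-4} = 1/81.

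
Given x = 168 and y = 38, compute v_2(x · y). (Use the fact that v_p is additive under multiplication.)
v_2(6384) = 4

v_p(x) = 3 (factor: 168 = 2^3 · 21); v_p(y) = 1 (factor: 38 = 2^1 · 19). Additivity: v_p(xy) = v_p(x) + v_p(y) = 3 + 1 = 4. (Direct check: xy = 6384 = 2^4 · (399).)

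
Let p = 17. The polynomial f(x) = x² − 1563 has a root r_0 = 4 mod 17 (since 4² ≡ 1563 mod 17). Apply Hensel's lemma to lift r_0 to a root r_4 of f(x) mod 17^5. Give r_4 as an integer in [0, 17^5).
r_4 = 543409 (mod 1419857)

Hensel's recurrence: r_{i+1} = r_i − f(r_i)·(f′(r_i))^{-1} mod 17^{i+2}, with f′(x) = 2x. Iterate:
  r_0 = 4 (mod 17)
  r_1 = 89 (mod 289)
  r_2 = 2979 (mod 4913)
  r_3 = 42283 (mod 83521)
  r_4 = 543409 (mod 1419857)
Final: r_4 = 543409, and one checks f(r_4) ≡ 0 mod 17^5.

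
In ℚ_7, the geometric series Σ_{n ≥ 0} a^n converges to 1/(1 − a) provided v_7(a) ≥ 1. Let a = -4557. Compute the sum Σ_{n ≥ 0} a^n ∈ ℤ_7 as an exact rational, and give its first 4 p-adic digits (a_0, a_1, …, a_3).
Σ a^n = 1/(1 − a) = 1/4558;  first 4 digits = (1, 0, 5, 0)

v_7(a) = 2 ≥ 1, so the series converges in ℤ_7 to 1/(1 − a) = 1/(1 − (-4557)) = 1/4558. Expand this rational in ℤ_7: compute digits iteratively via d_i = x_i mod 7, x_{i+1} = (x_i − d_i)/7. The first 4 digits are (1, 0, 5, 0).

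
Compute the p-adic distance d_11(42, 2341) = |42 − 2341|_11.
d_11(42, 2341) = 1/121

Step 1 — x − y = 42 − 2341 = -2299. Step 2 — v_11(-2299) = 2 (factor: -2299 = −(11^2 · 19); the sign does not affect v_p). Step 3 — |x − y|_11 = 11^{-2} = 1/121.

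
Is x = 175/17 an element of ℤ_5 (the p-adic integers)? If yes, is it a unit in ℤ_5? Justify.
x ∈ ℤ_5 but not a unit; v_5(x) = 2 > 0

ℤ_5 = {x ∈ ℚ_5 : v_5(x) ≥ 0} and ℤ_5^× = {x ∈ ℤ_5 : v_5(x) = 0}. Here v_5(175/17) = v_5(num) − v_5(den) = 2; compare against these criteria.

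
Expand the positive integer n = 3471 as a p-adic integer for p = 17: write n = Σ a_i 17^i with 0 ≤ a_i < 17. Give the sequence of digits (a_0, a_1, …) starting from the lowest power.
(a_0, a_1, …) = (3, 0, 12)

Repeated division by 17 gives the digits low-to-high: 3471 = 3 + 12·17^2. Digit sequence: (3, 0, 12).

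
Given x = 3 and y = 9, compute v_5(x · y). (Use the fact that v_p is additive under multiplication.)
v_5(27) = 0

v_p(x) = 0 (factor: 3 = 5^0 · 3); v_p(y) = 0 (factor: 9 = 5^0 · 9). Additivity: v_p(xy) = v_p(x) + v_p(y) = 0 + 0 = 0. (Direct check: xy = 27 = 5^0 · (27).)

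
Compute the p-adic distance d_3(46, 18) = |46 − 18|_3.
d_3(46, 18) = 1

Step 1 — x − y = 46 − 18 = 28. Step 2 — v_3(28) = 0 (factor: 28 = (3^0 · 28); the sign does not affect v_p). Step 3 — |x − y|_3 = 3^{0} = 1.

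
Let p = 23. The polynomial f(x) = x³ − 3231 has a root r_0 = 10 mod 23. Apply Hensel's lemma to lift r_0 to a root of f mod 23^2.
r_1 = 125 (mod 529)

Hensel: r_{i+1} = r_i − f(r_i)/f′(r_i) mod 23^{i+2}, where f′(x) = 3x². Iterate:
  r_0 = 10 (mod 23)
  r_1 = 125 (mod 529)
Final: r = 125 with f(r) ≡ 0 mod 23^2.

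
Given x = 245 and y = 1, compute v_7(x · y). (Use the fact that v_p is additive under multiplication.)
v_7(245) = 2

v_p(x) = 2 (factor: 245 = 7^2 · 5); v_p(y) = 0 (factor: 1 = 7^0 · 1). Additivity: v_p(xy) = v_p(x) + v_p(y) = 2 + 0 = 2. (Direct check: xy = 245 = 7^2 · (5).)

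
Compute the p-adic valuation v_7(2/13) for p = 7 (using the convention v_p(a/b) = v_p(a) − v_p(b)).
v_7(2/13) = 0

Factor powers of 7 from the numerator and denominator of the reduced fraction: 2 = 7^0 · 2 and 13 = 7^0 · 13. Apply v_p(a/b) = v_p(a) − v_p(b): v_7(2/13) = 0 − 0 = 0.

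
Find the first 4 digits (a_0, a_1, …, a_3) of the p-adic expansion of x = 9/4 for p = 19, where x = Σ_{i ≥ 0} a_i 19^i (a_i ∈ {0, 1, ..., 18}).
(a_0, …, a_3) = (7, 14, 4, 14)

v_19(9/4) = 0 (numerator and denominator both coprime to 19), so x ∈ ℤ_19^×. Compute digits iteratively via a_i = x_i mod 19, x_{i+1} = (x_i − a_i)/19, with x_0 = x:
  x_0 = 9/4;  a_0 = 7;  x_1 = (x_0 − 7)/19 = -1/4
  x_1 = -1/4;  a_1 = 14;  x_2 = (x_1 − 14)/19 = -3/4
  x_2 = -3/4;  a_2 = 4;  x_3 = (x_2 − 4)/19 = -1/4
  x_3 = -1/4;  a_3 = 14;  x_4 = (x_3 − 14)/19 = -3/4
Digits: (7, 14, 4, 14).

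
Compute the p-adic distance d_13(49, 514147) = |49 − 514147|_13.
d_13(49, 514147) = 1/28561

Step 1 — x − y = 49 − 514147 = -514098. Step 2 — v_13(-514098) = 4 (factor: -514098 = −(13^4 · 18); the sign does not affect v_p). Step 3 — |x − y|_13 = 13^{-4} = 1/28561.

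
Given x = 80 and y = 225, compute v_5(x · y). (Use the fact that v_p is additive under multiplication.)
v_5(18000) = 3

v_p(x) = 1 (factor: 80 = 5^1 · 16); v_p(y) = 2 (factor: 225 = 5^2 · 9). Additivity: v_p(xy) = v_p(x) + v_p(y) = 1 + 2 = 3. (Direct check: xy = 18000 = 5^3 · (144).)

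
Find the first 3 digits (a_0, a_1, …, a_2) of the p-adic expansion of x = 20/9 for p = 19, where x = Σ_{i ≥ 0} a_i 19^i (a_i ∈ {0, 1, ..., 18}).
(a_0, …, a_2) = (17, 14, 14)

v_19(20/9) = 0 (numerator and denominator both coprime to 19), so x ∈ ℤ_19^×. Compute digits iteratively via a_i = x_i mod 19, x_{i+1} = (x_i − a_i)/19, with x_0 = x:
  x_0 = 20/9;  a_0 = 17;  x_1 = (x_0 − 17)/19 = -7/9
  x_1 = -7/9;  a_1 = 14;  x_2 = (x_1 − 14)/19 = -7/9
  x_2 = -7/9;  a_2 = 14;  x_3 = (x_2 − 14)/19 = -7/9
Digits: (17, 14, 14).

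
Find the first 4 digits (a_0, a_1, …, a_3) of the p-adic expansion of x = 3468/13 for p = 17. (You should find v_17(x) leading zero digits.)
(a_0, …, a_3) = (0, 0, 14, 11)

v_17(3468/13) = 2, so a_0 = ... = a_1 = 0. Factor out: x = 17^2 · u with u = 12/13 a unit in ℤ_17. Expand u iteratively via a_{v+i} = u_i mod 17, u_{i+1} = (u_i − a_{v+i})/17:
  u_0 = 12/13;  a_2 = 14;  u_1 = (u_0 − 14)/17 = -10/13
  u_1 = -10/13;  a_3 = 11;  u_2 = (u_1 − 11)/17 = -9/13
Digits: (0, 0, 14, 11).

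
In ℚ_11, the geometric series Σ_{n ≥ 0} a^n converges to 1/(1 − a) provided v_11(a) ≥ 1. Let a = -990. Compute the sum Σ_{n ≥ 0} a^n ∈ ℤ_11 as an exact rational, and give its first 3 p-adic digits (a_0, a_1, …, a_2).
Σ a^n = 1/(1 − a) = 1/991;  first 3 digits = (1, 9, 6)

v_11(a) = 1 ≥ 1, so the series converges in ℤ_11 to 1/(1 − a) = 1/(1 − (-990)) = 1/991. Expand this rational in ℤ_11: compute digits iteratively via d_i = x_i mod 11, x_{i+1} = (x_i − d_i)/11. The first 3 digits are (1, 9, 6).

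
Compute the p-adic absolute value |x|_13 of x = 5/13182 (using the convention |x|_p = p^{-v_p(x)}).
|5/13182|_13 = 2197

Step 1 — compute v_13(x) by factoring powers of 13 out of the numerator and denominator: v_13(5/13182) = -3. Step 2 — apply |x|_p = p^{-v_p(x)} = 13^{3} = 2197.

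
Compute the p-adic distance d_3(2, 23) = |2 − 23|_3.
d_3(2, 23) = 1/3

Step 1 — x − y = 2 − 23 = -21. Step 2 — v_3(-21) = 1 (factor: -21 = −(3^1 · 7); the sign does not affect v_p). Step 3 — |x − y|_3 = 3^{-1} = 1/3.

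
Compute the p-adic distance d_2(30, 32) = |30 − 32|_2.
d_2(30, 32) = 1/2

Step 1 — x − y = 30 − 32 = -2. Step 2 — v_2(-2) = 1 (factor: -2 = −(2^1 · 1); the sign does not affect v_p). Step 3 — |x − y|_2 = 2^{-1} = 1/2.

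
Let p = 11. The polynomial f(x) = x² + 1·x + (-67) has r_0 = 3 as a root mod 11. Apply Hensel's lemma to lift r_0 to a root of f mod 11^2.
r_1 = 80 (mod 121)

Hensel: r_{i+1} = r_i − f(r_i)·(f′(r_i))^{-1} mod 11^{i+2}, f′(x) = 2x + 1. Iterate:
  r_0 = 3 (mod 11)
  r_1 = 80 (mod 121)
Final: r = 80 satisfies f(r) ≡ 0 mod 11^2.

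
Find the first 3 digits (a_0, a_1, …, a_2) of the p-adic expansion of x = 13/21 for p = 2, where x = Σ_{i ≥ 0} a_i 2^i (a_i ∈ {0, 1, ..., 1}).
(a_0, …, a_2) = (1, 0, 0)

v_2(13/21) = 0 (numerator and denominator both coprime to 2), so x ∈ ℤ_2^×. Compute digits iteratively via a_i = x_i mod 2, x_{i+1} = (x_i − a_i)/2, with x_0 = x:
  x_0 = 13/21;  a_0 = 1;  x_1 = (x_0 − 1)/2 = -4/21
  x_1 = -4/21;  a_1 = 0;  x_2 = (x_1 − 0)/2 = -2/21
  x_2 = -2/21;  a_2 = 0;  x_3 = (x_2 − 0)/2 = -1/21
Digits: (1, 0, 0).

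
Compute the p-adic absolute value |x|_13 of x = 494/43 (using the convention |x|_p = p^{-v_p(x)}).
|494/43|_13 = 1/13

Step 1 — compute v_13(x) by factoring powers of 13 out of the numerator and denominator: v_13(494/43) = 1. Step 2 — apply |x|_p = p^{-v_p(x)} = 13^{-1} = 1/13.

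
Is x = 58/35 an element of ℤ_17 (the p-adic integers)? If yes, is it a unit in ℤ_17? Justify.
x ∈ ℤ_17^× (unit); v_17(x) = 0

ℤ_17 = {x ∈ ℚ_17 : v_17(x) ≥ 0} and ℤ_17^× = {x ∈ ℤ_17 : v_17(x) = 0}. Here v_17(58/35) = v_17(num) − v_17(den) = 0; compare against these criteria.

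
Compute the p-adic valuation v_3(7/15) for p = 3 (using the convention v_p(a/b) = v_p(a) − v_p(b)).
v_3(7/15) = -1

Factor powers of 3 from the numerator and denominator of the reduced fraction: 7 = 3^0 · 7 and 15 = 3^1 · 5. Apply v_p(a/b) = v_p(a) − v_p(b): v_3(7/15) = 0 − 1 = -1.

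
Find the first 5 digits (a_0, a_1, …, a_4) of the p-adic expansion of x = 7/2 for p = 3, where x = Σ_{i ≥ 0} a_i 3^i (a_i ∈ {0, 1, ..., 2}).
(a_0, …, a_4) = (2, 2, 1, 1, 1)

v_3(7/2) = 0 (numerator and denominator both coprime to 3), so x ∈ ℤ_3^×. Compute digits iteratively via a_i = x_i mod 3, x_{i+1} = (x_i − a_i)/3, with x_0 = x:
  x_0 = 7/2;  a_0 = 2;  x_1 = (x_0 − 2)/3 = 1/2
  x_1 = 1/2;  a_1 = 2;  x_2 = (x_1 − 2)/3 = -1/2
  x_2 = -1/2;  a_2 = 1;  x_3 = (x_2 − 1)/3 = -1/2
  x_3 = -1/2;  a_3 = 1;  x_4 = (x_3 − 1)/3 = -1/2
  x_4 = -1/2;  a_4 = 1;  x_5 = (x_4 − 1)/3 = -1/2
Digits: (2, 2, 1, 1, 1).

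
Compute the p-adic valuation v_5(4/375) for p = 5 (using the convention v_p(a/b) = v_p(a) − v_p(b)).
v_5(4/375) = -3

Factor powers of 5 from the numerator and denominator of the reduced fraction: 4 = 5^0 · 4 and 375 = 5^3 · 3. Apply v_p(a/b) = v_p(a) − v_p(b): v_5(4/375) = 0 − 3 = -3.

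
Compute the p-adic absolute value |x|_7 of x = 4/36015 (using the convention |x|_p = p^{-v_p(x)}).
|4/36015|_7 = 2401

Step 1 — compute v_7(x) by factoring powers of 7 out of the numerator and denominator: v_7(4/36015) = -4. Step 2 — apply |x|_p = p^{-v_p(x)} = 7^{4} = 2401.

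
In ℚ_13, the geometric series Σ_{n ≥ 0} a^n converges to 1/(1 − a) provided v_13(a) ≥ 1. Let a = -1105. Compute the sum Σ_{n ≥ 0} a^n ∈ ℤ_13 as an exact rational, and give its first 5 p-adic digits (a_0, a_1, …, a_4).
Σ a^n = 1/(1 − a) = 1/1106;  first 5 digits = (1, 6, 3, 4, 1)

v_13(a) = 1 ≥ 1, so the series converges in ℤ_13 to 1/(1 − a) = 1/(1 − (-1105)) = 1/1106. Expand this rational in ℤ_13: compute digits iteratively via d_i = x_i mod 13, x_{i+1} = (x_i − d_i)/13. The first 5 digits are (1, 6, 3, 4, 1).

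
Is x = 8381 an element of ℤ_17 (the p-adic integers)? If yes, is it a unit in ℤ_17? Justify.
x ∈ ℤ_17 but not a unit; v_17(x) = 2 > 0

ℤ_17 = {x ∈ ℚ_17 : v_17(x) ≥ 0} and ℤ_17^× = {x ∈ ℤ_17 : v_17(x) = 0}. Here v_17(8381) = v_17(num) − v_17(den) = 2; compare against these criteria.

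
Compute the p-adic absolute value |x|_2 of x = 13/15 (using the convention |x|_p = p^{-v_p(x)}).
|13/15|_2 = 1

Step 1 — compute v_2(x) by factoring powers of 2 out of the numerator and denominator: v_2(13/15) = 0. Step 2 — apply |x|_p = p^{-v_p(x)} = 2^{0} = 1.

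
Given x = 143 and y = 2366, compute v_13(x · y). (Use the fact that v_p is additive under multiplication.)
v_13(338338) = 3

v_p(x) = 1 (factor: 143 = 13^1 · 11); v_p(y) = 2 (factor: 2366 = 13^2 · 14). Additivity: v_p(xy) = v_p(x) + v_p(y) = 1 + 2 = 3. (Direct check: xy = 338338 = 13^3 · (154).)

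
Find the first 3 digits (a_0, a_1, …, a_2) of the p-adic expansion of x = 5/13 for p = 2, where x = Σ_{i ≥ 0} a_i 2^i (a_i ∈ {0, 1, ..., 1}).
(a_0, …, a_2) = (1, 0, 0)

v_2(5/13) = 0 (numerator and denominator both coprime to 2), so x ∈ ℤ_2^×. Compute digits iteratively via a_i = x_i mod 2, x_{i+1} = (x_i − a_i)/2, with x_0 = x:
  x_0 = 5/13;  a_0 = 1;  x_1 = (x_0 − 1)/2 = -4/13
  x_1 = -4/13;  a_1 = 0;  x_2 = (x_1 − 0)/2 = -2/13
  x_2 = -2/13;  a_2 = 0;  x_3 = (x_2 − 0)/2 = -1/13
Digits: (1, 0, 0).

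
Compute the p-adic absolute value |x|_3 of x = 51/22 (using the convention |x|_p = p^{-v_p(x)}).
|51/22|_3 = 1/3

Step 1 — compute v_3(x) by factoring powers of 3 out of the numerator and denominator: v_3(51/22) = 1. Step 2 — apply |x|_p = p^{-v_p(x)} = 3^{-1} = 1/3.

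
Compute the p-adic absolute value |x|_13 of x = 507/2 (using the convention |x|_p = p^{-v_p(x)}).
|507/2|_13 = 1/169

Step 1 — compute v_13(x) by factoring powers of 13 out of the numerator and denominator: v_13(507/2) = 2. Step 2 — apply |x|_p = p^{-v_p(x)} = 13^{-2} = 1/169.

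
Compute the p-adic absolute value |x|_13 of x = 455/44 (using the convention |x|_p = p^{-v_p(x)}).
|455/44|_13 = 1/13

Step 1 — compute v_13(x) by factoring powers of 13 out of the numerator and denominator: v_13(455/44) = 1. Step 2 — apply |x|_p = p^{-v_p(x)} = 13^{-1} = 1/13.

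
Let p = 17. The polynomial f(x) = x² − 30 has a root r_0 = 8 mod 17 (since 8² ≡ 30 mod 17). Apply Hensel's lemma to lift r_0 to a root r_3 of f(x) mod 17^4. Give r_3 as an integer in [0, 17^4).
r_3 = 65645 (mod 83521)

Hensel's recurrence: r_{i+1} = r_i − f(r_i)·(f′(r_i))^{-1} mod 17^{i+2}, with f′(x) = 2x. Iterate:
  r_0 = 8 (mod 17)
  r_1 = 42 (mod 289)
  r_2 = 1776 (mod 4913)
  r_3 = 65645 (mod 83521)
Final: r_3 = 65645, and one checks f(r_3) ≡ 0 mod 17^4.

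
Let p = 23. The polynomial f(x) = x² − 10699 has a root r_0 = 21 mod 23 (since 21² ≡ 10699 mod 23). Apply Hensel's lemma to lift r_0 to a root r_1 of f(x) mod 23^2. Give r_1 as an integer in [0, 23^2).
r_1 = 366 (mod 529)

Hensel's recurrence: r_{i+1} = r_i − f(r_i)·(f′(r_i))^{-1} mod 23^{i+2}, with f′(x) = 2x. Iterate:
  r_0 = 21 (mod 23)
  r_1 = 366 (mod 529)
Final: r_1 = 366, and one checks f(r_1) ≡ 0 mod 23^2.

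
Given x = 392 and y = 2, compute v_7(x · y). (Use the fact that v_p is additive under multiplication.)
v_7(784) = 2

v_p(x) = 2 (factor: 392 = 7^2 · 8); v_p(y) = 0 (factor: 2 = 7^0 · 2). Additivity: v_p(xy) = v_p(x) + v_p(y) = 2 + 0 = 2. (Direct check: xy = 784 = 7^2 · (16).)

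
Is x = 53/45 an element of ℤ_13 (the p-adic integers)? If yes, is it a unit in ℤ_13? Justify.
x ∈ ℤ_13^× (unit); v_13(x) = 0

ℤ_13 = {x ∈ ℚ_13 : v_13(x) ≥ 0} and ℤ_13^× = {x ∈ ℤ_13 : v_13(x) = 0}. Here v_13(53/45) = v_13(num) − v_13(den) = 0; compare against these criteria.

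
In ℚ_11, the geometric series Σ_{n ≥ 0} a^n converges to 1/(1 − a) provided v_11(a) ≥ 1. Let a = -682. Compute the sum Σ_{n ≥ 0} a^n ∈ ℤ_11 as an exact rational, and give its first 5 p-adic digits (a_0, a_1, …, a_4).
Σ a^n = 1/(1 − a) = 1/683;  first 5 digits = (1, 4, 10, 5, 5)

v_11(a) = 1 ≥ 1, so the series converges in ℤ_11 to 1/(1 − a) = 1/(1 − (-682)) = 1/683. Expand this rational in ℤ_11: compute digits iteratively via d_i = x_i mod 11, x_{i+1} = (x_i − d_i)/11. The first 5 digits are (1, 4, 10, 5, 5).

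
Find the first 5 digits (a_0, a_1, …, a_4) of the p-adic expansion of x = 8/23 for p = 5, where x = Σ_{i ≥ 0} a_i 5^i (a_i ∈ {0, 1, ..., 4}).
(a_0, …, a_4) = (1, 4, 2, 4, 3)

v_5(8/23) = 0 (numerator and denominator both coprime to 5), so x ∈ ℤ_5^×. Compute digits iteratively via a_i = x_i mod 5, x_{i+1} = (x_i − a_i)/5, with x_0 = x:
  x_0 = 8/23;  a_0 = 1;  x_1 = (x_0 − 1)/5 = -3/23
  x_1 = -3/23;  a_1 = 4;  x_2 = (x_1 − 4)/5 = -19/23
  x_2 = -19/23;  a_2 = 2;  x_3 = (x_2 − 2)/5 = -13/23
  x_3 = -13/23;  a_3 = 4;  x_4 = (x_3 − 4)/5 = -21/23
  x_4 = -21/23;  a_4 = 3;  x_5 = (x_4 − 3)/5 = -18/23
Digits: (1, 4, 2, 4, 3).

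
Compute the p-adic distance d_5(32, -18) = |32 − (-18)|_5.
d_5(32, -18) = 1/25

Step 1 — x − y = 32 − (-18) = 50. Step 2 — v_5(50) = 2 (factor: 50 = (5^2 · 2); the sign does not affect v_p). Step 3 — |x − y|_5 = 5^{-2} = 1/25.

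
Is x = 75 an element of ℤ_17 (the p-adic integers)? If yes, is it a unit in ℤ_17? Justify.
x ∈ ℤ_17^× (unit); v_17(x) = 0

ℤ_17 = {x ∈ ℚ_17 : v_17(x) ≥ 0} and ℤ_17^× = {x ∈ ℤ_17 : v_17(x) = 0}. Here v_17(75) = v_17(num) − v_17(den) = 0; compare against these criteria.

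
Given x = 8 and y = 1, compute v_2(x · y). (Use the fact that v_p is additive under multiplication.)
v_2(8) = 3

v_p(x) = 3 (factor: 8 = 2^3 · 1); v_p(y) = 0 (factor: 1 = 2^0 · 1). Additivity: v_p(xy) = v_p(x) + v_p(y) = 3 + 0 = 3. (Direct check: xy = 8 = 2^3 · (1).)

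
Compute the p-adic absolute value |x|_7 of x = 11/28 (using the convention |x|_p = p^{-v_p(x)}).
|11/28|_7 = 7

Step 1 — compute v_7(x) by factoring powers of 7 out of the numerator and denominator: v_7(11/28) = -1. Step 2 — apply |x|_p = p^{-v_p(x)} = 7^{1} = 7.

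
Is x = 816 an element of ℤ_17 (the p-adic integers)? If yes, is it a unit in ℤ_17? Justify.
x ∈ ℤ_17 but not a unit; v_17(x) = 1 > 0

ℤ_17 = {x ∈ ℚ_17 : v_17(x) ≥ 0} and ℤ_17^× = {x ∈ ℤ_17 : v_17(x) = 0}. Here v_17(816) = v_17(num) − v_17(den) = 1; compare against these criteria.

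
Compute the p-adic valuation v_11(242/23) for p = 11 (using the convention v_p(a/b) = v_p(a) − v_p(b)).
v_11(242/23) = 2

Factor powers of 11 from the numerator and denominator of the reduced fraction: 242 = 11^2 · 2 and 23 = 11^0 · 23. Apply v_p(a/b) = v_p(a) − v_p(b): v_11(242/23) = 2 − 0 = 2.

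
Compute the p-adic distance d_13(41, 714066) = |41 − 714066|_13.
d_13(41, 714066) = 1/28561

Step 1 — x − y = 41 − 714066 = -714025. Step 2 — v_13(-714025) = 4 (factor: -714025 = −(13^4 · 25); the sign does not affect v_p). Step 3 — |x − y|_13 = 13^{-4} = 1/28561.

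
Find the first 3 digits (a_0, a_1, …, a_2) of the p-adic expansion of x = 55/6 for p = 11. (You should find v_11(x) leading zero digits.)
(a_0, …, a_2) = (0, 10, 1)

v_11(55/6) = 1, so a_0 = ... = a_0 = 0. Factor out: x = 11^1 · u with u = 5/6 a unit in ℤ_11. Expand u iteratively via a_{v+i} = u_i mod 11, u_{i+1} = (u_i − a_{v+i})/11:
  u_0 = 5/6;  a_1 = 10;  u_1 = (u_0 − 10)/11 = -5/6
  u_1 = -5/6;  a_2 = 1;  u_2 = (u_1 − 1)/11 = -1/6
Digits: (0, 10, 1).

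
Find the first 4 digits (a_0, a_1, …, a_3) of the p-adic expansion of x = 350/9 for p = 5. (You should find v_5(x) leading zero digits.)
(a_0, …, a_3) = (0, 0, 1, 4)

v_5(350/9) = 2, so a_0 = ... = a_1 = 0. Factor out: x = 5^2 · u with u = 14/9 a unit in ℤ_5. Expand u iteratively via a_{v+i} = u_i mod 5, u_{i+1} = (u_i − a_{v+i})/5:
  u_0 = 14/9;  a_2 = 1;  u_1 = (u_0 − 1)/5 = 1/9
  u_1 = 1/9;  a_3 = 4;  u_2 = (u_1 − 4)/5 = -7/9
Digits: (0, 0, 1, 4).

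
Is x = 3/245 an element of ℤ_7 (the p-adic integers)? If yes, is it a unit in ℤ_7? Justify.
x ∉ ℤ_7 (v_7(x) = -2 < 0)

ℤ_7 = {x ∈ ℚ_7 : v_7(x) ≥ 0} and ℤ_7^× = {x ∈ ℤ_7 : v_7(x) = 0}. Here v_7(3/245) = v_7(num) − v_7(den) = -2; compare against these criteria.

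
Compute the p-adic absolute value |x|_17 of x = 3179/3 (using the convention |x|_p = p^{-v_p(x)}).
|3179/3|_17 = 1/289

Step 1 — compute v_17(x) by factoring powers of 17 out of the numerator and denominator: v_17(3179/3) = 2. Step 2 — apply |x|_p = p^{-v_p(x)} = 17^{-2} = 1/289.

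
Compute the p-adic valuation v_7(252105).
v_7(252105) = 5

v_7(n) is the largest exponent k such that 7^k divides n. Factor out: 252105 = 7^5 · 15. (Sign doesn't affect v_p.) So v_7(252105) = 5.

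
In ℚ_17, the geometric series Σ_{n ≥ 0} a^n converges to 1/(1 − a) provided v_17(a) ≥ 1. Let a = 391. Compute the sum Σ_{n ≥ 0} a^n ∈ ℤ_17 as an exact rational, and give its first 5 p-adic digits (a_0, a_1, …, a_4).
Σ a^n = 1/(1 − a) = -1/390;  first 5 digits = (1, 6, 3, 9, 7)

v_17(a) = 1 ≥ 1, so the series converges in ℤ_17 to 1/(1 − a) = 1/(1 − 391) = -1/390. Expand this rational in ℤ_17: compute digits iteratively via d_i = x_i mod 17, x_{i+1} = (x_i − d_i)/17. The first 5 digits are (1, 6, 3, 9, 7).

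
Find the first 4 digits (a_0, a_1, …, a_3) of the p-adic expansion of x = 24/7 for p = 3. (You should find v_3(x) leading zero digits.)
(a_0, …, a_3) = (0, 2, 1, 0)

v_3(24/7) = 1, so a_0 = ... = a_0 = 0. Factor out: x = 3^1 · u with u = 8/7 a unit in ℤ_3. Expand u iteratively via a_{v+i} = u_i mod 3, u_{i+1} = (u_i − a_{v+i})/3:
  u_0 = 8/7;  a_1 = 2;  u_1 = (u_0 − 2)/3 = -2/7
  u_1 = -2/7;  a_2 = 1;  u_2 = (u_1 − 1)/3 = -3/7
  u_2 = -3/7;  a_3 = 0;  u_3 = (u_2 − 0)/3 = -1/7
Digits: (0, 2, 1, 0).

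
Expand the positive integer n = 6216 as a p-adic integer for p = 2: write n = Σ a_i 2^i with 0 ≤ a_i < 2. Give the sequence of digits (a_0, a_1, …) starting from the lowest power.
(a_0, a_1, …) = (0, 0, 0, 1, 0, 0, 1, 0, 0, 0, 0, 1, 1)

Repeated division by 2 gives the digits low-to-high: 6216 = 1·2^3 + 1·2^6 + 1·2^11 + 1·2^12. Digit sequence: (0, 0, 0, 1, 0, 0, 1, 0, 0, 0, 0, 1, 1).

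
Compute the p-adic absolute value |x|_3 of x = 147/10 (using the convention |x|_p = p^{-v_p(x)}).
|147/10|_3 = 1/3

Step 1 — compute v_3(x) by factoring powers of 3 out of the numerator and denominator: v_3(147/10) = 1. Step 2 — apply |x|_p = p^{-v_p(x)} = 3^{-1} = 1/3.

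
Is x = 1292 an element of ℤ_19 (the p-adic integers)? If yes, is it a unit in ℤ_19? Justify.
x ∈ ℤ_19 but not a unit; v_19(x) = 1 > 0

ℤ_19 = {x ∈ ℚ_19 : v_19(x) ≥ 0} and ℤ_19^× = {x ∈ ℤ_19 : v_19(x) = 0}. Here v_19(1292) = v_19(num) − v_19(den) = 1; compare against these criteria.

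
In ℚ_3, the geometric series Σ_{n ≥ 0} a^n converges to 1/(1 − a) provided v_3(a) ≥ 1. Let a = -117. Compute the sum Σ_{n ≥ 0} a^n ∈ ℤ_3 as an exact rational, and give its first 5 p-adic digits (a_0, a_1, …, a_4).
Σ a^n = 1/(1 − a) = 1/118;  first 5 digits = (1, 0, 2, 1, 2)

v_3(a) = 2 ≥ 1, so the series converges in ℤ_3 to 1/(1 − a) = 1/(1 − (-117)) = 1/118. Expand this rational in ℤ_3: compute digits iteratively via d_i = x_i mod 3, x_{i+1} = (x_i − d_i)/3. The first 5 digits are (1, 0, 2, 1, 2).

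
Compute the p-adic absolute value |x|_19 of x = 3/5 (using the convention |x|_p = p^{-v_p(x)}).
|3/5|_19 = 1

Step 1 — compute v_19(x) by factoring powers of 19 out of the numerator and denominator: v_19(3/5) = 0. Step 2 — apply |x|_p = p^{-v_p(x)} = 19^{0} = 1.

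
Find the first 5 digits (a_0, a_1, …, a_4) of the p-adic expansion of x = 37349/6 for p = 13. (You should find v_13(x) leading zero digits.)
(a_0, …, a_4) = (0, 0, 0, 5, 2)

v_13(37349/6) = 3, so a_0 = ... = a_2 = 0. Factor out: x = 13^3 · u with u = 17/6 a unit in ℤ_13. Expand u iteratively via a_{v+i} = u_i mod 13, u_{i+1} = (u_i − a_{v+i})/13:
  u_0 = 17/6;  a_3 = 5;  u_1 = (u_0 − 5)/13 = -1/6
  u_1 = -1/6;  a_4 = 2;  u_2 = (u_1 − 2)/13 = -1/6
Digits: (0, 0, 0, 5, 2).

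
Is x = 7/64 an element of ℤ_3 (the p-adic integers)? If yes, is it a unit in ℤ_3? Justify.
x ∈ ℤ_3^× (unit); v_3(x) = 0

ℤ_3 = {x ∈ ℚ_3 : v_3(x) ≥ 0} and ℤ_3^× = {x ∈ ℤ_3 : v_3(x) = 0}. Here v_3(7/64) = v_3(num) − v_3(den) = 0; compare against these criteria.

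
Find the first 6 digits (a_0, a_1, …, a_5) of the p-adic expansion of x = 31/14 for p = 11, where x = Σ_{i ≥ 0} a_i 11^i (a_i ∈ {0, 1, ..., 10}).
(a_0, …, a_5) = (3, 7, 8, 0, 7, 8)

v_11(31/14) = 0 (numerator and denominator both coprime to 11), so x ∈ ℤ_11^×. Compute digits iteratively via a_i = x_i mod 11, x_{i+1} = (x_i − a_i)/11, with x_0 = x:
  x_0 = 31/14;  a_0 = 3;  x_1 = (x_0 − 3)/11 = -1/14
  x_1 = -1/14;  a_1 = 7;  x_2 = (x_1 − 7)/11 = -9/14
  x_2 = -9/14;  a_2 = 8;  x_3 = (x_2 − 8)/11 = -11/14
  x_3 = -11/14;  a_3 = 0;  x_4 = (x_3 − 0)/11 = -1/14
  x_4 = -1/14;  a_4 = 7;  x_5 = (x_4 − 7)/11 = -9/14
  x_5 = -9/14;  a_5 = 8;  x_6 = (x_5 − 8)/11 = -11/14
Digits: (3, 7, 8, 0, 7, 8).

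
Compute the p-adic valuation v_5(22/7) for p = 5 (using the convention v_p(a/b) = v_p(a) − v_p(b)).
v_5(22/7) = 0

Factor powers of 5 from the numerator and denominator of the reduced fraction: 22 = 5^0 · 22 and 7 = 5^0 · 7. Apply v_p(a/b) = v_p(a) − v_p(b): v_5(22/7) = 0 − 0 = 0.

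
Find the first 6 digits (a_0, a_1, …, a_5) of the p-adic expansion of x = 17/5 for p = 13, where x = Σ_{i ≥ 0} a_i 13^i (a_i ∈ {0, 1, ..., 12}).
(a_0, …, a_5) = (6, 5, 10, 7, 2, 5)

v_13(17/5) = 0 (numerator and denominator both coprime to 13), so x ∈ ℤ_13^×. Compute digits iteratively via a_i = x_i mod 13, x_{i+1} = (x_i − a_i)/13, with x_0 = x:
  x_0 = 17/5;  a_0 = 6;  x_1 = (x_0 − 6)/13 = -1/5
  x_1 = -1/5;  a_1 = 5;  x_2 = (x_1 − 5)/13 = -2/5
  x_2 = -2/5;  a_2 = 10;  x_3 = (x_2 − 10)/13 = -4/5
  x_3 = -4/5;  a_3 = 7;  x_4 = (x_3 − 7)/13 = -3/5
  x_4 = -3/5;  a_4 = 2;  x_5 = (x_4 − 2)/13 = -1/5
  x_5 = -1/5;  a_5 = 5;  x_6 = (x_5 − 5)/13 = -2/5
Digits: (6, 5, 10, 7, 2, 5).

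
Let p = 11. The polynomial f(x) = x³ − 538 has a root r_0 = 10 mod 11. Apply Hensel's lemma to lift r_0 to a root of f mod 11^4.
r_3 = 8205 (mod 14641)

Hensel: r_{i+1} = r_i − f(r_i)/f′(r_i) mod 11^{i+2}, where f′(x) = 3x². Iterate:
  r_0 = 10 (mod 11)
  r_1 = 98 (mod 121)
  r_2 = 219 (mod 1331)
  r_3 = 8205 (mod 14641)
Final: r = 8205 with f(r) ≡ 0 mod 11^4.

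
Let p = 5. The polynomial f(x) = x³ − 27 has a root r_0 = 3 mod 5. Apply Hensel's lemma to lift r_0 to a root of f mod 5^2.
r_1 = 3 (mod 25)

Hensel: r_{i+1} = r_i − f(r_i)/f′(r_i) mod 5^{i+2}, where f′(x) = 3x². Iterate:
  r_0 = 3 (mod 5)
  r_1 = 3 (mod 25)
Final: r = 3 with f(r) ≡ 0 mod 5^2.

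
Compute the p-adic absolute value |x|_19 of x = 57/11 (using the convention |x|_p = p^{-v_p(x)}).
|57/11|_19 = 1/19

Step 1 — compute v_19(x) by factoring powers of 19 out of the numerator and denominator: v_19(57/11) = 1. Step 2 — apply |x|_p = p^{-v_p(x)} = 19^{-1} = 1/19.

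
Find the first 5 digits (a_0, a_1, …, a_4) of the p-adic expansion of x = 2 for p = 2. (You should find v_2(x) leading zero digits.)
(a_0, …, a_4) = (0, 1, 0, 0, 0)

v_2(2) = 1, so a_0 = ... = a_0 = 0. Factor out: x = 2^1 · u with u = 1 a unit in ℤ_2. Expand u iteratively via a_{v+i} = u_i mod 2, u_{i+1} = (u_i − a_{v+i})/2:
  u_0 = 1;  a_1 = 1;  u_1 = (u_0 − 1)/2 = 0
  u_1 = 0;  a_2 = 0;  u_2 = (u_1 − 0)/2 = 0
  u_2 = 0;  a_3 = 0;  u_3 = (u_2 − 0)/2 = 0
  u_3 = 0;  a_4 = 0;  u_4 = (u_3 − 0)/2 = 0
Digits: (0, 1, 0, 0, 0).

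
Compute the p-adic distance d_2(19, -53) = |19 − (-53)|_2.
d_2(19, -53) = 1/8

Step 1 — x − y = 19 − (-53) = 72. Step 2 — v_2(72) = 3 (factor: 72 = (2^3 · 9); the sign does not affect v_p). Step 3 — |x − y|_2 = 2^{-3} = 1/8.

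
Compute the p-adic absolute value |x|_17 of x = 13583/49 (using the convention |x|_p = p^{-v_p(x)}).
|13583/49|_17 = 1/289

Step 1 — compute v_17(x) by factoring powers of 17 out of the numerator and denominator: v_17(13583/49) = 2. Step 2 — apply |x|_p = p^{-v_p(x)} = 17^{-2} = 1/289.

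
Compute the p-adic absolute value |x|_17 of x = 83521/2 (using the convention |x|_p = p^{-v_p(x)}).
|83521/2|_17 = 1/83521

Step 1 — compute v_17(x) by factoring powers of 17 out of the numerator and denominator: v_17(83521/2) = 4. Step 2 — apply |x|_p = p^{-v_p(x)} = 17^{-4} = 1/83521.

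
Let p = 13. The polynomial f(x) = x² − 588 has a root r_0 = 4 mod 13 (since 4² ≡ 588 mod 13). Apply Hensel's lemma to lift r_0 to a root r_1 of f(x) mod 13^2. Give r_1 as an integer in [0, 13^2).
r_1 = 160 (mod 169)

Hensel's recurrence: r_{i+1} = r_i − f(r_i)·(f′(r_i))^{-1} mod 13^{i+2}, with f′(x) = 2x. Iterate:
  r_0 = 4 (mod 13)
  r_1 = 160 (mod 169)
Final: r_1 = 160, and one checks f(r_1) ≡ 0 mod 13^2.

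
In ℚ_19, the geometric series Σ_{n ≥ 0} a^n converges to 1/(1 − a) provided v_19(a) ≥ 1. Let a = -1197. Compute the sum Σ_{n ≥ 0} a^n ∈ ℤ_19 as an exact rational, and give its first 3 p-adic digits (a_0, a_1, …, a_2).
Σ a^n = 1/(1 − a) = 1/1198;  first 3 digits = (1, 13, 13)

v_19(a) = 1 ≥ 1, so the series converges in ℤ_19 to 1/(1 − a) = 1/(1 − (-1197)) = 1/1198. Expand this rational in ℤ_19: compute digits iteratively via d_i = x_i mod 19, x_{i+1} = (x_i − d_i)/19. The first 3 digits are (1, 13, 13).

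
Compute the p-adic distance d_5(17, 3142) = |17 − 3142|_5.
d_5(17, 3142) = 1/3125

Step 1 — x − y = 17 − 3142 = -3125. Step 2 — v_5(-3125) = 5 (factor: -3125 = −(5^5 · 1); the sign does not affect v_p). Step 3 — |x − y|_5 = 5^{-5} = 1/3125.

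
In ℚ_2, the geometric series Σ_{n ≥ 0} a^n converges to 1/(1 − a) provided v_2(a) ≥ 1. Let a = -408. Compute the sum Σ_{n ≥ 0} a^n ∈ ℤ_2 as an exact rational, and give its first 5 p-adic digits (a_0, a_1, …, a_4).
Σ a^n = 1/(1 − a) = 1/409;  first 5 digits = (1, 0, 0, 1, 0)

v_2(a) = 3 ≥ 1, so the series converges in ℤ_2 to 1/(1 − a) = 1/(1 − (-408)) = 1/409. Expand this rational in ℤ_2: compute digits iteratively via d_i = x_i mod 2, x_{i+1} = (x_i − d_i)/2. The first 5 digits are (1, 0, 0, 1, 0).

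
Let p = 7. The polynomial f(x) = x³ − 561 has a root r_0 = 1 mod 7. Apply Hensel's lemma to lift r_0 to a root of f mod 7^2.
r_1 = 8 (mod 49)

Hensel: r_{i+1} = r_i − f(r_i)/f′(r_i) mod 7^{i+2}, where f′(x) = 3x². Iterate:
  r_0 = 1 (mod 7)
  r_1 = 8 (mod 49)
Final: r = 8 with f(r) ≡ 0 mod 7^2.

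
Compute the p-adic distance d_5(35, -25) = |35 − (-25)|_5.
d_5(35, -25) = 1/5

Step 1 — x − y = 35 − (-25) = 60. Step 2 — v_5(60) = 1 (factor: 60 = (5^1 · 12); the sign does not affect v_p). Step 3 — |x − y|_5 = 5^{-1} = 1/5.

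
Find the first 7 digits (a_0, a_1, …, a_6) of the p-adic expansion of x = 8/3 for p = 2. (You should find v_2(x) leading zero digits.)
(a_0, …, a_6) = (0, 0, 0, 1, 1, 0, 1)

v_2(8/3) = 3, so a_0 = ... = a_2 = 0. Factor out: x = 2^3 · u with u = 1/3 a unit in ℤ_2. Expand u iteratively via a_{v+i} = u_i mod 2, u_{i+1} = (u_i − a_{v+i})/2:
  u_0 = 1/3;  a_3 = 1;  u_1 = (u_0 − 1)/2 = -1/3
  u_1 = -1/3;  a_4 = 1;  u_2 = (u_1 − 1)/2 = -2/3
  u_2 = -2/3;  a_5 = 0;  u_3 = (u_2 − 0)/2 = -1/3
  u_3 = -1/3;  a_6 = 1;  u_4 = (u_3 − 1)/2 = -2/3
Digits: (0, 0, 0, 1, 1, 0, 1).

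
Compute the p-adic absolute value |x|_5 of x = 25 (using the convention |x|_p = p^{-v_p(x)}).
|25|_5 = 1/25

Step 1 — compute v_5(x) by factoring powers of 5 out of the numerator and denominator: v_5(25) = 2. Step 2 — apply |x|_p = p^{-v_p(x)} = 5^{-2} = 1/25.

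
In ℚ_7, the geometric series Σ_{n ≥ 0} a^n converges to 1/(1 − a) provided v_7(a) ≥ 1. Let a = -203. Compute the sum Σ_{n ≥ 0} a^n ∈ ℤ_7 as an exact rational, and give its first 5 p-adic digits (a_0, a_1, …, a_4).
Σ a^n = 1/(1 − a) = 1/204;  first 5 digits = (1, 6, 3, 6, 5)

v_7(a) = 1 ≥ 1, so the series converges in ℤ_7 to 1/(1 − a) = 1/(1 − (-203)) = 1/204. Expand this rational in ℤ_7: compute digits iteratively via d_i = x_i mod 7, x_{i+1} = (x_i − d_i)/7. The first 5 digits are (1, 6, 3, 6, 5).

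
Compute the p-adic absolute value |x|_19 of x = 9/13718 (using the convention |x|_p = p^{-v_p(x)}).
|9/13718|_19 = 6859

Step 1 — compute v_19(x) by factoring powers of 19 out of the numerator and denominator: v_19(9/13718) = -3. Step 2 — apply |x|_p = p^{-v_p(x)} = 19^{3} = 6859.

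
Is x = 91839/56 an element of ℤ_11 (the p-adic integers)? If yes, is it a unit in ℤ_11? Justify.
x ∈ ℤ_11 but not a unit; v_11(x) = 3 > 0

ℤ_11 = {x ∈ ℚ_11 : v_11(x) ≥ 0} and ℤ_11^× = {x ∈ ℤ_11 : v_11(x) = 0}. Here v_11(91839/56) = v_11(num) − v_11(den) = 3; compare against these criteria.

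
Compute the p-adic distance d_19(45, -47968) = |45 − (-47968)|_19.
d_19(45, -47968) = 1/6859

Step 1 — x − y = 45 − (-47968) = 48013. Step 2 — v_19(48013) = 3 (factor: 48013 = (19^3 · 7); the sign does not affect v_p). Step 3 — |x − y|_19 = 19^{-3} = 1/6859.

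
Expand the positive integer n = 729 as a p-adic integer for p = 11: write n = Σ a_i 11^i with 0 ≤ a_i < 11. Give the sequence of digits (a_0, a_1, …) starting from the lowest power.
(a_0, a_1, …) = (3, 0, 6)

Repeated division by 11 gives the digits low-to-high: 729 = 3 + 6·11^2. Digit sequence: (3, 0, 6).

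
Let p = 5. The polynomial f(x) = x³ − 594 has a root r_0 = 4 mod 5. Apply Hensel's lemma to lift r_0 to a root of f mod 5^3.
r_2 = 89 (mod 125)

Hensel: r_{i+1} = r_i − f(r_i)/f′(r_i) mod 5^{i+2}, where f′(x) = 3x². Iterate:
  r_0 = 4 (mod 5)
  r_1 = 14 (mod 25)
  r_2 = 89 (mod 125)
Final: r = 89 with f(r) ≡ 0 mod 5^3.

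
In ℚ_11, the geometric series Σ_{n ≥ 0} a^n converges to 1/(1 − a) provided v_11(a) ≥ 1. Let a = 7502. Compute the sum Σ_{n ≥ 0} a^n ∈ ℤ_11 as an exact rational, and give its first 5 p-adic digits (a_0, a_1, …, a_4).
Σ a^n = 1/(1 − a) = -1/7501;  first 5 digits = (1, 0, 7, 5, 5)

v_11(a) = 2 ≥ 1, so the series converges in ℤ_11 to 1/(1 − a) = 1/(1 − 7502) = -1/7501. Expand this rational in ℤ_11: compute digits iteratively via d_i = x_i mod 11, x_{i+1} = (x_i − d_i)/11. The first 5 digits are (1, 0, 7, 5, 5).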